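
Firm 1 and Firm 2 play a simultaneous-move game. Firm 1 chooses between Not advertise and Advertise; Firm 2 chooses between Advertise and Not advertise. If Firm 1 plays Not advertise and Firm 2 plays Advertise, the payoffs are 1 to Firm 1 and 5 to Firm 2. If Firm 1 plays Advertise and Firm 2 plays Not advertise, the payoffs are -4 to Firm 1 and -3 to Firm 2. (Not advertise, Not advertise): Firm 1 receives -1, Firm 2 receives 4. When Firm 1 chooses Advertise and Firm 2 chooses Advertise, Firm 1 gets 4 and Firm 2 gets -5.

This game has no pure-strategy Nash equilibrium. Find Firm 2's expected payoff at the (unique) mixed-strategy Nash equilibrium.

Firm 2's indifference between Advertise and Not advertise determines Firm 1's mixing probability p:
  Firm 2's payoff to Advertise: p·5 + (1−p)·(-5) = 10p - 5
  Firm 2's payoff to Not advertise: p·4 + (1−p)·(-3) = 7p - 3
  10p - 5 = 7p - 3  ⇒  3p = 2  ⇒  p = 2/3.
At equilibrium Firm 2 is indifferent across columns, so Firm 2's payoff equals the payoff from Advertise: (2/3)·5 + (1/3)·(-5) = 5/3.

5/3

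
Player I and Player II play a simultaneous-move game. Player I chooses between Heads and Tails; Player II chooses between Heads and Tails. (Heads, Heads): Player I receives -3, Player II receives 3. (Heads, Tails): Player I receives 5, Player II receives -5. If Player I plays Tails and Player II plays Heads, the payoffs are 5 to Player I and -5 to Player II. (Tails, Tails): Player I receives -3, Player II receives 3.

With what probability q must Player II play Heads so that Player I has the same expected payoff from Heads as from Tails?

Set Player I's expected payoff from Heads equal to that from Tails:
  Player I's payoff to Heads: q·(-3) + (1−q)·5 = -8q + 5
  Player I's payoff to Tails: q·5 + (1−q)·(-3) = 8q - 3
  -8q + 5 = 8q - 3  ⇒  -16q = -8  ⇒  q = 1/2.

q = 1/2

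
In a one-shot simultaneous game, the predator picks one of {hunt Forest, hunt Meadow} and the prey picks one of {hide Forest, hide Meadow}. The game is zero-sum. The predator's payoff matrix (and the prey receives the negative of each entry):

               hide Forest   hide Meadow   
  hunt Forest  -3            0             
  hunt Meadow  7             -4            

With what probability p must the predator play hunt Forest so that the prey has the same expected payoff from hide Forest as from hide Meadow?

p = 11/14

For the prey to be willing to mix, the prey must be indifferent between hide Forest and hide Meadow, which pins down the predator's mix.
  the prey's payoff from hide Forest: p·3 + (1−p)·(-7) = 10p - 7
  the prey's payoff from hide Meadow: p·0 + (1−p)·4 = -4p + 4
  10p - 7 = -4p + 4  ⇒  14p = 11  ⇒  p = 11/14.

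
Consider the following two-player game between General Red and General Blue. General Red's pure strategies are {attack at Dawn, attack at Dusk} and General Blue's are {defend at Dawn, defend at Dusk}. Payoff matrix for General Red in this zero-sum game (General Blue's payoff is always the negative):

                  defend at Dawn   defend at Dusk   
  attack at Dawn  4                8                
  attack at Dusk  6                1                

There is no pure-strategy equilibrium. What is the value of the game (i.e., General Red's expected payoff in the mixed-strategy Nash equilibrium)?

For General Red to be willing to mix, General Red must be indifferent between attack at Dawn and attack at Dusk, which pins down General Blue's mix.
  General Red's expected payoff from attack at Dawn: q·4 + (1−q)·8 = -4q + 8
  General Red's expected payoff from attack at Dusk: q·6 + (1−q)·1 = 5q + 1
  -4q + 8 = 5q + 1  ⇒  -9q = -7  ⇒  q = 7/9.
The value is General Red's expected payoff against this mix (using attack at Dawn): (7/9)·4 + (2/9)·8 = 44/9.

v = 44/9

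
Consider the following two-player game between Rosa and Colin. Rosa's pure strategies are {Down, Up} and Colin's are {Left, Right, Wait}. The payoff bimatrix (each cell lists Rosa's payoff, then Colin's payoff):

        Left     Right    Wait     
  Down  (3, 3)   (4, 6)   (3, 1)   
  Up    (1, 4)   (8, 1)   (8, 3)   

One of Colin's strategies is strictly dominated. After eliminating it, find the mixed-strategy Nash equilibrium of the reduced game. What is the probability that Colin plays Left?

q = 2/3

Colin's strategy Wait is strictly dominated by Left: 3 > 1 and 4 > 3. Eliminate Wait.
Colin's mix must leave Rosa indifferent between Down and Up.
  Rosa's payoff to Down: q·3 + (1−q)·4 = -q + 4
  Rosa's payoff to Up: q·1 + (1−q)·8 = -7q + 8
  -q + 4 = -7q + 8  ⇒  6q = 4  ⇒  q = 2/3.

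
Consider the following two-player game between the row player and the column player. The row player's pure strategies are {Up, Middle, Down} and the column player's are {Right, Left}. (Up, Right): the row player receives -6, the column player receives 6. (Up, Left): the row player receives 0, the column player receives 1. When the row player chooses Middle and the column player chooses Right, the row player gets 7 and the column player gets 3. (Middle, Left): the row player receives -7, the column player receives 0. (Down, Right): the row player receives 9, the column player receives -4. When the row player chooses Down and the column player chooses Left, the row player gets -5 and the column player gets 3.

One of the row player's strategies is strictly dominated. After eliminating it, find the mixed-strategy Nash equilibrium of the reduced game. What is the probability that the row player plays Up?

p = 7/12

The row player's strategy Middle is strictly dominated by Down: 9 > 7 and -5 > -7. Eliminate Middle.
In a mixed equilibrium the column player is indifferent between Right and Left; this condition fixes p.
  the column player's payoff to Right: p·6 + (1−p)·(-4) = 10p - 4
  the column player's payoff to Left: p·1 + (1−p)·3 = -2p + 3
  10p - 4 = -2p + 3  ⇒  12p = 7  ⇒  p = 7/12.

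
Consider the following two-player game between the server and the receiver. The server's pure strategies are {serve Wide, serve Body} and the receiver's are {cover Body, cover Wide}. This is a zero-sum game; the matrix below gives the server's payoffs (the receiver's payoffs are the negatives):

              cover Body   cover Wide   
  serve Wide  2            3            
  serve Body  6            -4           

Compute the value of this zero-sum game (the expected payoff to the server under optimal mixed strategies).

v = 26/11

Set the server's expected payoff from serve Wide equal to that from serve Body:
  the server's expected payoff from serve Wide: q·2 + (1−q)·3 = -q + 3
  the server's expected payoff from serve Body: q·6 + (1−q)·(-4) = 10q - 4
  -q + 3 = 10q - 4  ⇒  -11q = -7  ⇒  q = 7/11.
The value is the server's expected payoff against this mix (using serve Wide): (7/11)·2 + (4/11)·3 = 26/11.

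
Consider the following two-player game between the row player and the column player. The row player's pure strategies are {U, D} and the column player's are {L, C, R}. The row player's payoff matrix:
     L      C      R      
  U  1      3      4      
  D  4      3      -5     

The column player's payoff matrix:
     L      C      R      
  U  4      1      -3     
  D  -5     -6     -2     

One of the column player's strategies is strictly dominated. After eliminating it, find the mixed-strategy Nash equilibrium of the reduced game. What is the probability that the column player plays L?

The column player's strategy C is strictly dominated by L: 4 > 1 and -5 > -6. Eliminate C.
The row player's indifference between U and D determines the column player's mixing probability q:
  the row player's payoff from U: q·1 + (1−q)·4 = -3q + 4
  the row player's payoff from D: q·4 + (1−q)·(-5) = 9q - 5
  -3q + 4 = 9q - 5  ⇒  -12q = -9  ⇒  q = 3/4.

q = 3/4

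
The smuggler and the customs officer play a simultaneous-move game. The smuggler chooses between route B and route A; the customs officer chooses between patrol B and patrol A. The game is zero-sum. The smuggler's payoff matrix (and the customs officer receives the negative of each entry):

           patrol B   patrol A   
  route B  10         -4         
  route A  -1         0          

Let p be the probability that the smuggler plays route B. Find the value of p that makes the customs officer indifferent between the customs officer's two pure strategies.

The smuggler's mix must leave the customs officer indifferent between patrol B and patrol A.
  the customs officer's expected payoff from patrol B: p·(-10) + (1−p)·1 = -11p + 1
  the customs officer's expected payoff from patrol A: p·4 + (1−p)·0 = 4p
  -11p + 1 = 4p  ⇒  -15p = -1  ⇒  p = 1/15.

p = 1/15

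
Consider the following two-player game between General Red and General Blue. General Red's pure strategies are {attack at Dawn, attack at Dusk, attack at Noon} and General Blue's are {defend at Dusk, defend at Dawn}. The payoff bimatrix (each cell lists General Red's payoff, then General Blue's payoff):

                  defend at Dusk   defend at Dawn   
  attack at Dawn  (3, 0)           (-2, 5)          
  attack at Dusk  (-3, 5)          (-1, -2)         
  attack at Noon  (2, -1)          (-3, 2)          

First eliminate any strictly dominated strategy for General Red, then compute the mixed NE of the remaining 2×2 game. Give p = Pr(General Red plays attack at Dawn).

General Red's strategy attack at Noon is strictly dominated by attack at Dawn: 3 > 2 and -2 > -3. Eliminate attack at Noon.
For General Blue to be willing to mix, General Blue must be indifferent between defend at Dusk and defend at Dawn, which pins down General Red's mix.
  General Blue's payoff from defend at Dusk: p·0 + (1−p)·5 = -5p + 5
  General Blue's payoff from defend at Dawn: p·5 + (1−p)·(-2) = 7p - 2
  -5p + 5 = 7p - 2  ⇒  -12p = -7  ⇒  p = 7/12.

p = 7/12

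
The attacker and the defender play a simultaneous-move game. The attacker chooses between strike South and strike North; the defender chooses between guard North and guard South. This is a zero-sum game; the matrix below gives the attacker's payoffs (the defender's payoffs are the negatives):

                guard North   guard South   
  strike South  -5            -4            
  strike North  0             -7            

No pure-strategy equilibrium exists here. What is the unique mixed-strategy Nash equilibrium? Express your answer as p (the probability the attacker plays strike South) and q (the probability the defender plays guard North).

p = 7/8, q = 3/8

The attacker's mix must leave the defender indifferent between guard North and guard South.
  the defender's payoff to guard North: p·5 + (1−p)·0 = 5p
  the defender's payoff to guard South: p·4 + (1−p)·7 = -3p + 7
  5p = -3p + 7  ⇒  8p = 7  ⇒  p = 7/8.
In a mixed equilibrium the attacker is indifferent between strike South and strike North; this condition fixes q.
  the attacker's expected payoff from strike South: q·(-5) + (1−q)·(-4) = -q - 4
  the attacker's expected payoff from strike North: q·0 + (1−q)·(-7) = 7q - 7
  -q - 4 = 7q - 7  ⇒  -8q = -3  ⇒  q = 3/8.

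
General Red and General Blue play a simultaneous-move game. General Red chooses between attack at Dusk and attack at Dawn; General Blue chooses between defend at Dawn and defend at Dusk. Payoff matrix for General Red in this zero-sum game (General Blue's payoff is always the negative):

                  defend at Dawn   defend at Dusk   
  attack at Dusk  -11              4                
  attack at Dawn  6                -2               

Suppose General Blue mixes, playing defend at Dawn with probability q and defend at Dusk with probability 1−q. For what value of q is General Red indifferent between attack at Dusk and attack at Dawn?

General Blue's mix must leave General Red indifferent between attack at Dusk and attack at Dawn.
  General Red's payoff to attack at Dusk: q·(-11) + (1−q)·4 = -15q + 4
  General Red's payoff to attack at Dawn: q·6 + (1−q)·(-2) = 8q - 2
  -15q + 4 = 8q - 2  ⇒  -23q = -6  ⇒  q = 6/23.

q = 6/23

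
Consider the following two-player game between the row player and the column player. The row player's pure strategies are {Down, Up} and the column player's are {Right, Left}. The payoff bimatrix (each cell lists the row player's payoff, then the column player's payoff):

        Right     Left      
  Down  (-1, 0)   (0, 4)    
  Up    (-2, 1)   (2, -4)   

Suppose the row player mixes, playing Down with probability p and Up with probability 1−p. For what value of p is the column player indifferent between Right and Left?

In a mixed equilibrium the column player is indifferent between Right and Left; this condition fixes p.
  the column player's payoff to Right: p·0 + (1−p)·1 = -p + 1
  the column player's payoff to Left: p·4 + (1−p)·(-4) = 8p - 4
  -p + 1 = 8p - 4  ⇒  -9p = -5  ⇒  p = 5/9.

p = 5/9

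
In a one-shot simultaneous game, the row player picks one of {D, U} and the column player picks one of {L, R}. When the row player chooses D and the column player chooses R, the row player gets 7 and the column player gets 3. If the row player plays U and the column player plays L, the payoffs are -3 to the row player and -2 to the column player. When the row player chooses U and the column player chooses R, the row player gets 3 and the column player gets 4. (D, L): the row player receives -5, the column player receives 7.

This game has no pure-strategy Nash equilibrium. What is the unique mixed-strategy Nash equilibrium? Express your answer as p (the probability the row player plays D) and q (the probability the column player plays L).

The column player's indifference between L and R determines the row player's mixing probability p:
  the column player's payoff to L: p·7 + (1−p)·(-2) = 9p - 2
  the column player's payoff to R: p·3 + (1−p)·4 = -p + 4
  9p - 2 = -p + 4  ⇒  10p = 6  ⇒  p = 3/5.
The row player's indifference between D and U determines the column player's mixing probability q:
  the row player's payoff from D: q·(-5) + (1−q)·7 = -12q + 7
  the row player's payoff from U: q·(-3) + (1−q)·3 = -6q + 3
  -12q + 7 = -6q + 3  ⇒  -6q = -4  ⇒  q = 2/3.

p = 3/5, q = 2/3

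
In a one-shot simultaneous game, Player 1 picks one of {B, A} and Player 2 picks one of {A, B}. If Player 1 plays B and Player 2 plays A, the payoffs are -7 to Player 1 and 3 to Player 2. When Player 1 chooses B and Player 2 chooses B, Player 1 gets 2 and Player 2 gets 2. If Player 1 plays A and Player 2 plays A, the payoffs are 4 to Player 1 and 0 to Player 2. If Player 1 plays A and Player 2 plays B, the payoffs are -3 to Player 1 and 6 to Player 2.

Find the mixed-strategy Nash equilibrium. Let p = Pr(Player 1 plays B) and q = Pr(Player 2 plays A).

Set Player 2's expected payoff from A equal to that from B:
  Player 2's payoff from A: p·3 + (1−p)·0 = 3p
  Player 2's payoff from B: p·2 + (1−p)·6 = -4p + 6
  3p = -4p + 6  ⇒  7p = 6  ⇒  p = 6/7.
Set Player 1's expected payoff from B equal to that from A:
  Player 1's expected payoff from B: q·(-7) + (1−q)·2 = -9q + 2
  Player 1's expected payoff from A: q·4 + (1−q)·(-3) = 7q - 3
  -9q + 2 = 7q - 3  ⇒  -16q = -5  ⇒  q = 5/16.

p = 6/7, q = 5/16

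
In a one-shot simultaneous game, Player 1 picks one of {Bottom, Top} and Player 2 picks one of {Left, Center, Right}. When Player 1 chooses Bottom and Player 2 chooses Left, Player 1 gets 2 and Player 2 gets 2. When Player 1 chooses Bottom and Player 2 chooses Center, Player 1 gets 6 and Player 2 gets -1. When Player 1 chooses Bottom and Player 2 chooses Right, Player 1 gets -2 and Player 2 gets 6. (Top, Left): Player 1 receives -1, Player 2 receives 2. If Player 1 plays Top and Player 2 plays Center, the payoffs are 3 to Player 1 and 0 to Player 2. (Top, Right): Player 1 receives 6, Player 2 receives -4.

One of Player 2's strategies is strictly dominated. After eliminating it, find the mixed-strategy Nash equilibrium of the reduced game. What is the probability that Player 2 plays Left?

q = 8/11

Player 2's strategy Center is strictly dominated by Left: 2 > -1 and 2 > 0. Eliminate Center.
For Player 1 to be willing to mix, Player 1 must be indifferent between Bottom and Top, which pins down Player 2's mix.
  Player 1's expected payoff from Bottom: q·2 + (1−q)·(-2) = 4q - 2
  Player 1's expected payoff from Top: q·(-1) + (1−q)·6 = -7q + 6
  4q - 2 = -7q + 6  ⇒  11q = 8  ⇒  q = 8/11.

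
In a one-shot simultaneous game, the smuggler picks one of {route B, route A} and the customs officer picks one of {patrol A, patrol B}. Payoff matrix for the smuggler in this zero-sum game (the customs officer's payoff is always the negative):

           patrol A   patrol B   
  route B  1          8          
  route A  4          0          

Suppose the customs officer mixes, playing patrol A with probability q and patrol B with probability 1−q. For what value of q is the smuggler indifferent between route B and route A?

For the smuggler to be willing to mix, the smuggler must be indifferent between route B and route A, which pins down the customs officer's mix.
  the smuggler's expected payoff from route B: q·1 + (1−q)·8 = -7q + 8
  the smuggler's expected payoff from route A: q·4 + (1−q)·0 = 4q
  -7q + 8 = 4q  ⇒  -11q = -8  ⇒  q = 8/11.

q = 8/11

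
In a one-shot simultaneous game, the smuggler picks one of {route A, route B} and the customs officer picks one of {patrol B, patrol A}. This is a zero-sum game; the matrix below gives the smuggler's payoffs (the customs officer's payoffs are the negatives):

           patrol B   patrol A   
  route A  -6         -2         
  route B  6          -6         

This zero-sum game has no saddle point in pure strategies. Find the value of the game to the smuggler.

In a mixed equilibrium the smuggler is indifferent between route A and route B; this condition fixes q.
  the smuggler's payoff to route A: q·(-6) + (1−q)·(-2) = -4q - 2
  the smuggler's payoff to route B: q·6 + (1−q)·(-6) = 12q - 6
  -4q - 2 = 12q - 6  ⇒  -16q = -4  ⇒  q = 1/4.
The value is the smuggler's expected payoff against this mix (using route A): (1/4)·(-6) + (3/4)·(-2) = -3.

v = -3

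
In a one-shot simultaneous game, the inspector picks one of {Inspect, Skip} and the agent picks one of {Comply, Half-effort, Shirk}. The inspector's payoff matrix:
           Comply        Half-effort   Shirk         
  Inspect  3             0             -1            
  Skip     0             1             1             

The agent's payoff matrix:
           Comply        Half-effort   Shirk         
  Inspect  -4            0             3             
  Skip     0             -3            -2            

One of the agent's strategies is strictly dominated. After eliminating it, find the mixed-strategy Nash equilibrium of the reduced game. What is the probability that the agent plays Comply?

q = 2/5

The agent's strategy Half-effort is strictly dominated by Shirk: 3 > 0 and -2 > -3. Eliminate Half-effort.
In a mixed equilibrium the inspector is indifferent between Inspect and Skip; this condition fixes q.
  the inspector's expected payoff from Inspect: q·3 + (1−q)·(-1) = 4q - 1
  the inspector's expected payoff from Skip: q·0 + (1−q)·1 = -q + 1
  4q - 1 = -q + 1  ⇒  5q = 2  ⇒  q = 2/5.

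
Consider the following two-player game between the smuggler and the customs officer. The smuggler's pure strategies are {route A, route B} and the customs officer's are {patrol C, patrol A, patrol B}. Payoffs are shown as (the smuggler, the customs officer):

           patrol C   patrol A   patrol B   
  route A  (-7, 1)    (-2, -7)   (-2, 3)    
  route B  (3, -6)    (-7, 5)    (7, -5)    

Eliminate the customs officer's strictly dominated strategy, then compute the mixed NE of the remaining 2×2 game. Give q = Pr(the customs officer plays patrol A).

The customs officer's strategy patrol C is strictly dominated by patrol B: 3 > 1 and -5 > -6. Eliminate patrol C.
Set the smuggler's expected payoff from route A equal to that from route B:
  the smuggler's expected payoff from route A: q·(-2) + (1−q)·(-2) = -2
  the smuggler's expected payoff from route B: q·(-7) + (1−q)·7 = -14q + 7
  -2 = -14q + 7  ⇒  14q = 9  ⇒  q = 9/14.

q = 9/14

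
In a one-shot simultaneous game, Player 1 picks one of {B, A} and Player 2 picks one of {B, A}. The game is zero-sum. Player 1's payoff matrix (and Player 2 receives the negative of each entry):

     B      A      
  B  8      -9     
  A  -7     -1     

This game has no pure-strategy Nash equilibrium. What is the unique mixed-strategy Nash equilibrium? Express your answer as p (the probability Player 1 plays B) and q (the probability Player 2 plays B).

In a mixed equilibrium Player 2 is indifferent between B and A; this condition fixes p.
  Player 2's payoff from B: p·(-8) + (1−p)·7 = -15p + 7
  Player 2's payoff from A: p·9 + (1−p)·1 = 8p + 1
  -15p + 7 = 8p + 1  ⇒  -23p = -6  ⇒  p = 6/23.
Set Player 1's expected payoff from B equal to that from A:
  Player 1's payoff to B: q·8 + (1−q)·(-9) = 17q - 9
  Player 1's payoff to A: q·(-7) + (1−q)·(-1) = -6q - 1
  17q - 9 = -6q - 1  ⇒  23q = 8  ⇒  q = 8/23.

p = 6/23, q = 8/23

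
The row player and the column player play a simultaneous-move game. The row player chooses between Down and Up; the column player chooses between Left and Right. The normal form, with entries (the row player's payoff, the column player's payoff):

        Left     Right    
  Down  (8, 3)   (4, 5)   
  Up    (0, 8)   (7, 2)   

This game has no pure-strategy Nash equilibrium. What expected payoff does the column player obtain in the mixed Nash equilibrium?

17/4

For the column player to be willing to mix, the column player must be indifferent between Left and Right, which pins down the row player's mix.
  the column player's payoff to Left: p·3 + (1−p)·8 = -5p + 8
  the column player's payoff to Right: p·5 + (1−p)·2 = 3p + 2
  -5p + 8 = 3p + 2  ⇒  -8p = -6  ⇒  p = 3/4.
At equilibrium the column player is indifferent across columns, so the column player's payoff equals the payoff from Left: (3/4)·3 + (1/4)·8 = 17/4.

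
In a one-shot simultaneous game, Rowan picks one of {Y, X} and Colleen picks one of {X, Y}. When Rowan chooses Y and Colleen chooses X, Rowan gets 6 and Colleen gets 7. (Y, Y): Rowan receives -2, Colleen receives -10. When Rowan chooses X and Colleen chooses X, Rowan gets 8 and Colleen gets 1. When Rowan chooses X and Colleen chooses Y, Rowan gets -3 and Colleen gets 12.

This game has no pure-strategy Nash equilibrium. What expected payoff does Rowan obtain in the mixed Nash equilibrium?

2/3

Colleen's mix must leave Rowan indifferent between Y and X.
  Rowan's payoff to Y: q·6 + (1−q)·(-2) = 8q - 2
  Rowan's payoff to X: q·8 + (1−q)·(-3) = 11q - 3
  8q - 2 = 11q - 3  ⇒  -3q = -1  ⇒  q = 1/3.
At equilibrium Rowan is indifferent across rows, so Rowan's payoff equals the payoff from Y: (1/3)·6 + (2/3)·(-2) = 2/3.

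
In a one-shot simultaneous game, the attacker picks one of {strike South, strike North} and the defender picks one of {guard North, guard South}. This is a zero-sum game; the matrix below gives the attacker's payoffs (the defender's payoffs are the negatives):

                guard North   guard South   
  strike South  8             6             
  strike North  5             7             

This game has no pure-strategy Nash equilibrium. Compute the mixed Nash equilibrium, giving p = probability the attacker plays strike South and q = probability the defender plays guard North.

In a mixed equilibrium the defender is indifferent between guard North and guard South; this condition fixes p.
  the defender's payoff from guard North: p·(-8) + (1−p)·(-5) = -3p - 5
  the defender's payoff from guard South: p·(-6) + (1−p)·(-7) = p - 7
  -3p - 5 = p - 7  ⇒  -4p = -2  ⇒  p = 1/2.
In a mixed equilibrium the attacker is indifferent between strike South and strike North; this condition fixes q.
  the attacker's payoff from strike South: q·8 + (1−q)·6 = 2q + 6
  the attacker's payoff from strike North: q·5 + (1−q)·7 = -2q + 7
  2q + 6 = -2q + 7  ⇒  4q = 1  ⇒  q = 1/4.

p = 1/2, q = 1/4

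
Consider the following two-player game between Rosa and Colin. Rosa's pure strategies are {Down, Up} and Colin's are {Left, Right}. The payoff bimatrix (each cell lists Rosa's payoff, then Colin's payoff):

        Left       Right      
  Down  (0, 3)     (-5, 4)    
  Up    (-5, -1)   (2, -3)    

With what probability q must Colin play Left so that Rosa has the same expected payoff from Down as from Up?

q = 7/12

Set Rosa's expected payoff from Down equal to that from Up:
  Rosa's expected payoff from Down: q·0 + (1−q)·(-5) = 5q - 5
  Rosa's expected payoff from Up: q·(-5) + (1−q)·2 = -7q + 2
  5q - 5 = -7q + 2  ⇒  12q = 7  ⇒  q = 7/12.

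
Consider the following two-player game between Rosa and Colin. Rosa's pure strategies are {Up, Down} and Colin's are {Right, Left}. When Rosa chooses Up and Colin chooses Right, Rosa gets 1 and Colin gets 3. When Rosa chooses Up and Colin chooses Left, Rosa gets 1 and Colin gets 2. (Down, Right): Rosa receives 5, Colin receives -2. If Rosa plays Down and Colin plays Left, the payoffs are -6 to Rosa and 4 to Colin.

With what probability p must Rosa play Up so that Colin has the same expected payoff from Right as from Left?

p = 6/7

Set Colin's expected payoff from Right equal to that from Left:
  Colin's expected payoff from Right: p·3 + (1−p)·(-2) = 5p - 2
  Colin's expected payoff from Left: p·2 + (1−p)·4 = -2p + 4
  5p - 2 = -2p + 4  ⇒  7p = 6  ⇒  p = 6/7.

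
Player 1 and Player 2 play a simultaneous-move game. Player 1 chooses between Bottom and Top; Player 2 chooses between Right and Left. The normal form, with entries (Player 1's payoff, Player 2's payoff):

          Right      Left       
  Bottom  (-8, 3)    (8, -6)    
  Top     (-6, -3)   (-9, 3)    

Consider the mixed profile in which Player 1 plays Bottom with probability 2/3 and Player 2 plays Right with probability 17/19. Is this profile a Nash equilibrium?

Given Player 1's mix p = 2/3, Player 2's payoff from Right is 1 but from Left is -3. Player 2 strictly prefers Right, so Player 2 would not mix.
So the proposed profile is not a Nash equilibrium.

No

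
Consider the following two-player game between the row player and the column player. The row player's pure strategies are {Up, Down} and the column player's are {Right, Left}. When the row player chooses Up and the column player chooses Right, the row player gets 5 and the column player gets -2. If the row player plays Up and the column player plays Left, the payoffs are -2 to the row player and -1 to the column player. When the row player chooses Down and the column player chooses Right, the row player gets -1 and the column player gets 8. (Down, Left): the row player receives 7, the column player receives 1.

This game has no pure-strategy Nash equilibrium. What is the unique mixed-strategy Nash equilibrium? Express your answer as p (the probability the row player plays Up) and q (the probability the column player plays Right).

p = 7/8, q = 3/5

In a mixed equilibrium the column player is indifferent between Right and Left; this condition fixes p.
  the column player's expected payoff from Right: p·(-2) + (1−p)·8 = -10p + 8
  the column player's expected payoff from Left: p·(-1) + (1−p)·1 = -2p + 1
  -10p + 8 = -2p + 1  ⇒  -8p = -7  ⇒  p = 7/8.
Set the row player's expected payoff from Up equal to that from Down:
  the row player's payoff to Up: q·5 + (1−q)·(-2) = 7q - 2
  the row player's payoff to Down: q·(-1) + (1−q)·7 = -8q + 7
  7q - 2 = -8q + 7  ⇒  15q = 9  ⇒  q = 3/5.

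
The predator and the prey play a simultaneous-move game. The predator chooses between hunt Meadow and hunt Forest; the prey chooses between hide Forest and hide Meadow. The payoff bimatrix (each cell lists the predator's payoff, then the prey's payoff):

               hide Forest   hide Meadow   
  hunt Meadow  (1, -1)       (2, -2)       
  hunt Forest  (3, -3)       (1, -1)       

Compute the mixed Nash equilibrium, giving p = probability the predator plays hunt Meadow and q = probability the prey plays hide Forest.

The prey's indifference between hide Forest and hide Meadow determines the predator's mixing probability p:
  the prey's expected payoff from hide Forest: p·(-1) + (1−p)·(-3) = 2p - 3
  the prey's expected payoff from hide Meadow: p·(-2) + (1−p)·(-1) = -p - 1
  2p - 3 = -p - 1  ⇒  3p = 2  ⇒  p = 2/3.
The prey's mix must leave the predator indifferent between hunt Meadow and hunt Forest.
  the predator's payoff from hunt Meadow: q·1 + (1−q)·2 = -q + 2
  the predator's payoff from hunt Forest: q·3 + (1−q)·1 = 2q + 1
  -q + 2 = 2q + 1  ⇒  -3q = -1  ⇒  q = 1/3.

p = 2/3, q = 1/3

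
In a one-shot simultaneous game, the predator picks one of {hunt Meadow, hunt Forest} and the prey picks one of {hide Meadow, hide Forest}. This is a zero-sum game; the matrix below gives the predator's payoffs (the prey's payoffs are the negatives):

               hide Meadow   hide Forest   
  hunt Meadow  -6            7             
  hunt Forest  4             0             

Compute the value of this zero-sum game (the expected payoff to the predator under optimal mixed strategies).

v = 28/17

For the predator to be willing to mix, the predator must be indifferent between hunt Meadow and hunt Forest, which pins down the prey's mix.
  the predator's expected payoff from hunt Meadow: q·(-6) + (1−q)·7 = -13q + 7
  the predator's expected payoff from hunt Forest: q·4 + (1−q)·0 = 4q
  -13q + 7 = 4q  ⇒  -17q = -7  ⇒  q = 7/17.
The value is the predator's expected payoff against this mix (using hunt Meadow): (7/17)·(-6) + (10/17)·7 = 28/17.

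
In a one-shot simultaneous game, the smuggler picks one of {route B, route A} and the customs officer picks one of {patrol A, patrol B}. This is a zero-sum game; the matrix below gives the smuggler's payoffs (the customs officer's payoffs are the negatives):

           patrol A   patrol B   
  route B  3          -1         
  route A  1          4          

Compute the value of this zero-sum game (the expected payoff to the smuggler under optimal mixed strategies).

v = 13/7

In a mixed equilibrium the smuggler is indifferent between route B and route A; this condition fixes q.
  the smuggler's payoff from route B: q·3 + (1−q)·(-1) = 4q - 1
  the smuggler's payoff from route A: q·1 + (1−q)·4 = -3q + 4
  4q - 1 = -3q + 4  ⇒  7q = 5  ⇒  q = 5/7.
The value is the smuggler's expected payoff against this mix (using route B): (5/7)·3 + (2/7)·(-1) = 13/7.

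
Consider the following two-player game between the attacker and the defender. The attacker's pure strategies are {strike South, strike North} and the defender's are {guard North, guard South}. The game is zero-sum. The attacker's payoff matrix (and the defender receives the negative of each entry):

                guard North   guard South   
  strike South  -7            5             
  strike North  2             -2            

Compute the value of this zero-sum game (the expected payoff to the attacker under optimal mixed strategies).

v = -1/4

Set the attacker's expected payoff from strike South equal to that from strike North:
  the attacker's expected payoff from strike South: q·(-7) + (1−q)·5 = -12q + 5
  the attacker's expected payoff from strike North: q·2 + (1−q)·(-2) = 4q - 2
  -12q + 5 = 4q - 2  ⇒  -16q = -7  ⇒  q = 7/16.
The value is the attacker's expected payoff against this mix (using strike South): (7/16)·(-7) + (9/16)·5 = -1/4.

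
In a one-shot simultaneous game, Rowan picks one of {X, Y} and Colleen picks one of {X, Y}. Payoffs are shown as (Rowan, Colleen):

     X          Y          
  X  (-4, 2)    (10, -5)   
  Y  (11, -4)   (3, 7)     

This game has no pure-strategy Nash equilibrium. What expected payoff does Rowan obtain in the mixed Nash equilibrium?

For Rowan to be willing to mix, Rowan must be indifferent between X and Y, which pins down Colleen's mix.
  Rowan's payoff to X: q·(-4) + (1−q)·10 = -14q + 10
  Rowan's payoff to Y: q·11 + (1−q)·3 = 8q + 3
  -14q + 10 = 8q + 3  ⇒  -22q = -7  ⇒  q = 7/22.
At equilibrium Rowan is indifferent across rows, so Rowan's payoff equals the payoff from X: (7/22)·(-4) + (15/22)·10 = 61/11.

61/11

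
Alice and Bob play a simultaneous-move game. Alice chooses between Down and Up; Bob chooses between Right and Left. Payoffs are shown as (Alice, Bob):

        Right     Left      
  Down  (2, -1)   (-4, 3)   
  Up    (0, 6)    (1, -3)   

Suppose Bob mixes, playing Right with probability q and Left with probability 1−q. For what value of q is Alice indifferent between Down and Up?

For Alice to be willing to mix, Alice must be indifferent between Down and Up, which pins down Bob's mix.
  Alice's payoff to Down: q·2 + (1−q)·(-4) = 6q - 4
  Alice's payoff to Up: q·0 + (1−q)·1 = -q + 1
  6q - 4 = -q + 1  ⇒  7q = 5  ⇒  q = 5/7.

q = 5/7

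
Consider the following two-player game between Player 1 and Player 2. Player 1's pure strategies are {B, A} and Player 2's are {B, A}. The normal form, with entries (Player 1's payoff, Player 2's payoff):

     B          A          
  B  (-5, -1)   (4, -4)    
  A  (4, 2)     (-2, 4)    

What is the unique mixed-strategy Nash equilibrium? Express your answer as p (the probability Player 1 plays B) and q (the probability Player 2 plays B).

Set Player 2's expected payoff from B equal to that from A:
  Player 2's payoff from B: p·(-1) + (1−p)·2 = -3p + 2
  Player 2's payoff from A: p·(-4) + (1−p)·4 = -8p + 4
  -3p + 2 = -8p + 4  ⇒  5p = 2  ⇒  p = 2/5.
Set Player 1's expected payoff from B equal to that from A:
  Player 1's payoff to B: q·(-5) + (1−q)·4 = -9q + 4
  Player 1's payoff to A: q·4 + (1−q)·(-2) = 6q - 2
  -9q + 4 = 6q - 2  ⇒  -15q = -6  ⇒  q = 2/5.

p = 2/5, q = 2/5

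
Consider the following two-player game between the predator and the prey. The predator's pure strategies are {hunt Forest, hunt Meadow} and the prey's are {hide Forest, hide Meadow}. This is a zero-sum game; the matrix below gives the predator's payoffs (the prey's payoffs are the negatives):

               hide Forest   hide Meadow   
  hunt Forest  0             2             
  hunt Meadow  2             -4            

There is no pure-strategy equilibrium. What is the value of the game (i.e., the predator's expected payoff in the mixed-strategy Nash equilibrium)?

Set the predator's expected payoff from hunt Forest equal to that from hunt Meadow:
  the predator's payoff to hunt Forest: q·0 + (1−q)·2 = -2q + 2
  the predator's payoff to hunt Meadow: q·2 + (1−q)·(-4) = 6q - 4
  -2q + 2 = 6q - 4  ⇒  -8q = -6  ⇒  q = 3/4.
The value is the predator's expected payoff against this mix (using hunt Forest): (3/4)·0 + (1/4)·2 = 1/2.

v = 1/2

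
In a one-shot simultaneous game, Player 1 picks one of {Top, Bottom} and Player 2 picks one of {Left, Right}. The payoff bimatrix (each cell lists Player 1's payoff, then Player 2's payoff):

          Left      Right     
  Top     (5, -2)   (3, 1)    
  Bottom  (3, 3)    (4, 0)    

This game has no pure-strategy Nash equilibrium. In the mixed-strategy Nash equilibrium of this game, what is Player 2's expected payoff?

1/2

For Player 2 to be willing to mix, Player 2 must be indifferent between Left and Right, which pins down Player 1's mix.
  Player 2's payoff from Left: p·(-2) + (1−p)·3 = -5p + 3
  Player 2's payoff from Right: p·1 + (1−p)·0 = p
  -5p + 3 = p  ⇒  -6p = -3  ⇒  p = 1/2.
At equilibrium Player 2 is indifferent across columns, so Player 2's payoff equals the payoff from Left: (1/2)·(-2) + (1/2)·3 = 1/2.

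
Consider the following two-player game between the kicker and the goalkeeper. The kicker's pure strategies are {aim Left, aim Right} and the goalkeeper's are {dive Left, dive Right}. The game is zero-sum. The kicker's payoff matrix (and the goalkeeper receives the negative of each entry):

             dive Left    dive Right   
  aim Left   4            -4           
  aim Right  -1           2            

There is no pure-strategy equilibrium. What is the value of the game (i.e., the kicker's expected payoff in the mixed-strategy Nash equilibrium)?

The goalkeeper's mix must leave the kicker indifferent between aim Left and aim Right.
  the kicker's payoff to aim Left: q·4 + (1−q)·(-4) = 8q - 4
  the kicker's payoff to aim Right: q·(-1) + (1−q)·2 = -3q + 2
  8q - 4 = -3q + 2  ⇒  11q = 6  ⇒  q = 6/11.
The value is the kicker's expected payoff against this mix (using aim Left): (6/11)·4 + (5/11)·(-4) = 4/11.

v = 4/11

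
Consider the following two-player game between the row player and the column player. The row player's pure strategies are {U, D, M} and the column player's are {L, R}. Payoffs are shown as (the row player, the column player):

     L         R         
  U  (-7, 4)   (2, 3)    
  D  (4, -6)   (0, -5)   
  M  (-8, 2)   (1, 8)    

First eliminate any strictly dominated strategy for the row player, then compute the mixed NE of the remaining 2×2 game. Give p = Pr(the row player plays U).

The row player's strategy M is strictly dominated by U: -7 > -8 and 2 > 1. Eliminate M.
The column player's indifference between L and R determines the row player's mixing probability p:
  the column player's payoff to L: p·4 + (1−p)·(-6) = 10p - 6
  the column player's payoff to R: p·3 + (1−p)·(-5) = 8p - 5
  10p - 6 = 8p - 5  ⇒  2p = 1  ⇒  p = 1/2.

p = 1/2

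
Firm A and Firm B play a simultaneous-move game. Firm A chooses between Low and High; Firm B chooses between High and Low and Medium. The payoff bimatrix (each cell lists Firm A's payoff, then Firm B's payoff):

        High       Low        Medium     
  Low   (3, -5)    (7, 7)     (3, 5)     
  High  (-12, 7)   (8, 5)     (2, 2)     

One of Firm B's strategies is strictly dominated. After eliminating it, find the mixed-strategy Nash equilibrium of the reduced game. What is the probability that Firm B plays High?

Firm B's strategy Medium is strictly dominated by Low: 7 > 5 and 5 > 2. Eliminate Medium.
In a mixed equilibrium Firm A is indifferent between Low and High; this condition fixes q.
  Firm A's expected payoff from Low: q·3 + (1−q)·7 = -4q + 7
  Firm A's expected payoff from High: q·(-12) + (1−q)·8 = -20q + 8
  -4q + 7 = -20q + 8  ⇒  16q = 1  ⇒  q = 1/16.

q = 1/16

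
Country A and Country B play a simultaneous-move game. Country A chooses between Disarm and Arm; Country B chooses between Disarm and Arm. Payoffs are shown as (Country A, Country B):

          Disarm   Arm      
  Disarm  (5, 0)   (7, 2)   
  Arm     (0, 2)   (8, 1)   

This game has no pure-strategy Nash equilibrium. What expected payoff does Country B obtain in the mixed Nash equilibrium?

4/3

Country B's indifference between Disarm and Arm determines Country A's mixing probability p:
  Country B's payoff from Disarm: p·0 + (1−p)·2 = -2p + 2
  Country B's payoff from Arm: p·2 + (1−p)·1 = p + 1
  -2p + 2 = p + 1  ⇒  -3p = -1  ⇒  p = 1/3.
At equilibrium Country B is indifferent across columns, so Country B's payoff equals the payoff from Disarm: (1/3)·0 + (2/3)·2 = 4/3.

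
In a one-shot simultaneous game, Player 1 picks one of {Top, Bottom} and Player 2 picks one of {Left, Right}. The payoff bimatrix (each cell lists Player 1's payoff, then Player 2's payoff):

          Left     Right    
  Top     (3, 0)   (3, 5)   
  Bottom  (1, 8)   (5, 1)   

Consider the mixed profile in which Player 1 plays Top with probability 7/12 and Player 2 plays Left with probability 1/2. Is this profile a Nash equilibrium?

Yes

Check Player 2's indifference given Player 1's mix p = 7/12:
  payoff from Left = 10/3; payoff from Right = 10/3 — equal.
Check Player 1's indifference given Player 2's mix q = 1/2:
  payoff from Top = 3; payoff from Bottom = 3 — equal.
Both players are indifferent, so neither can profitably deviate.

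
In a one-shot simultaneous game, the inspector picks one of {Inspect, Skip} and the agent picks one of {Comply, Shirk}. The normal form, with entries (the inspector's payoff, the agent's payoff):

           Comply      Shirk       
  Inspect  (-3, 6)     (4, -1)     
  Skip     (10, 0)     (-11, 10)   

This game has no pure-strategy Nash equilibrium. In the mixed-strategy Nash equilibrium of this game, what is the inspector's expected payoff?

1/4

The agent's mix must leave the inspector indifferent between Inspect and Skip.
  the inspector's expected payoff from Inspect: q·(-3) + (1−q)·4 = -7q + 4
  the inspector's expected payoff from Skip: q·10 + (1−q)·(-11) = 21q - 11
  -7q + 4 = 21q - 11  ⇒  -28q = -15  ⇒  q = 15/28.
At equilibrium the inspector is indifferent across rows, so the inspector's payoff equals the payoff from Inspect: (15/28)·(-3) + (13/28)·4 = 1/4.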